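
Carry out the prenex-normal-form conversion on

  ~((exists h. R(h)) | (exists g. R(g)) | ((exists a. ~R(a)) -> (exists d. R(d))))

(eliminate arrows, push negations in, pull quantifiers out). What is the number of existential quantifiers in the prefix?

Rewrite implications/biconditionals: A → B as ¬A ∨ B.
  ~((exists h. R(h)) | (exists g. R(g)) | ~(exists a. ~R(a)) | (exists d. R(d)))
Push ¬ through the quantifiers and connectives to reach negation normal form:
  (forall h. ~R(h)) & (forall g. ~R(g)) & (exists a. ~R(a)) & (forall d. ~R(d))
All bound variables are already distinct, so no renaming is needed.
Pull the quantifiers to the front (each side's bound variable is not free in the other side):
  forall h. forall g. exists a. forall d. (~R(h) & ~R(g) & ~R(a) & ~R(d))
The prefix is forall h forall g exists a forall d: 3 universal, 1 existential.

1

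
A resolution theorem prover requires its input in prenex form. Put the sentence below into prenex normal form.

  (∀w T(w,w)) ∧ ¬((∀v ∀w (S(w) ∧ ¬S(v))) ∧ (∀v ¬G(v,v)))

∀w ∃v ∃a ∃w1 (T(w,w) ∧ (¬S(a) ∨ S(v) ∨ G(w1,w1)))

Push ¬ through the quantifiers and connectives to reach negation normal form:
  (∀w T(w,w)) ∧ ((∃v ∃w (¬S(w) ∨ S(v))) ∨ (∃v G(v,v)))
Give each quantifier a distinct variable: w↦a, v↦w1.
  (∀w T(w,w)) ∧ ((∃v ∃a (¬S(a) ∨ S(v))) ∨ (∃w1 G(w1,w1)))
Finally move all quantifiers to the prefix:
  ∀w ∃v ∃a ∃w1 (T(w,w) ∧ (¬S(a) ∨ S(v) ∨ G(w1,w1)))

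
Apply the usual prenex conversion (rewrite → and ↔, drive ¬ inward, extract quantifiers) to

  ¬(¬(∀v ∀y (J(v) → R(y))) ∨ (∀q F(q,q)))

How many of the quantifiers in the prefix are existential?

1

Rewrite implications/biconditionals: A → B as ¬A ∨ B.
  ¬(¬(∀v ∀y (¬J(v) ∨ R(y))) ∨ (∀q F(q,q)))
Move each ¬ inward, flipping quantifiers it crosses:
  (∀v ∀y (¬J(v) ∨ R(y))) ∧ (∃q ¬F(q,q))
All bound variables are already distinct, so no renaming is needed.
Pull the quantifiers to the front (each side's bound variable is not free in the other side):
  ∀v ∀y ∃q ((¬J(v) ∨ R(y)) ∧ ¬F(q,q))
The prefix is ∀v ∀y ∃q: 2 universal, 1 existential.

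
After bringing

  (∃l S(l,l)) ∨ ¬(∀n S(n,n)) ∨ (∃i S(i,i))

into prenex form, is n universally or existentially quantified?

existential

Push ¬ through the quantifiers and connectives to reach negation normal form:
  (∃l S(l,l)) ∨ (∃n ¬S(n,n)) ∨ (∃i S(i,i))
Finally move all quantifiers to the prefix:
  ∃l ∃n ∃i (S(l,l) ∨ ¬S(n,n) ∨ S(i,i))
The quantifier ∀n sits under an odd number of negations, so it flips to ∃n.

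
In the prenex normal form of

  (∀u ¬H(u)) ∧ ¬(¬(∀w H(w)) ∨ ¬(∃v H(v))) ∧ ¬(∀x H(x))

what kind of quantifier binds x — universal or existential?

Move each ¬ inward, flipping quantifiers it crosses:
  (∀u ¬H(u)) ∧ (∀w H(w)) ∧ (∃v H(v)) ∧ (∃x ¬H(x))
All bound variables are already distinct, so no renaming is needed.
Pull the quantifiers to the front (each side's bound variable is not free in the other side):
  ∀u ∀w ∃v ∃x (¬H(u) ∧ H(w) ∧ H(v) ∧ ¬H(x))
The quantifier ∀x sits under an odd number of negations, so it flips to ∃x.

existential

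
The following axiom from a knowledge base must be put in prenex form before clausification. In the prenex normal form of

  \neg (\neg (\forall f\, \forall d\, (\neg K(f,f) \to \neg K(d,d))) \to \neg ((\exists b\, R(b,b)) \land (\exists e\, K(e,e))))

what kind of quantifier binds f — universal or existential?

Eliminate → and ↔ using ¬ and ∨.
  \neg (\neg \neg (\forall f\, \forall d\, (\neg \neg K(f,f) \lor \neg K(d,d))) \lor \neg ((\exists b\, R(b,b)) \land (\exists e\, K(e,e))))
Drive negations inward (¬∀x A ≡ ∃x ¬A, ¬∃x A ≡ ∀x ¬A, De Morgan for ∧/∨):
  (\exists f\, \exists d\, (\neg K(f,f) \land K(d,d))) \land (\exists b\, R(b,b)) \land (\exists e\, K(e,e))
All bound variables are already distinct, so no renaming is needed.
Pull the quantifiers to the front (each side's bound variable is not free in the other side):
  \exists f\, \exists d\, \exists b\, \exists e\, (\neg K(f,f) \land K(d,d) \land R(b,b) \land K(e,e))
The quantifier \forall f sits under an odd number of negations (counting the antecedent side of each →), so it flips to \exists f.

existential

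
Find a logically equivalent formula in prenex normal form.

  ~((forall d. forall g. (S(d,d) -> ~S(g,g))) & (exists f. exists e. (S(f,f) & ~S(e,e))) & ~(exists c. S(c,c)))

exists d. exists g. forall f. forall e. exists c. (S(d,d) & S(g,g) | ~S(f,f) | S(e,e) | S(c,c))

Rewrite implications/biconditionals: A → B as ¬A ∨ B.
  ~((forall d. forall g. (~S(d,d) | ~S(g,g))) & (exists f. exists e. (S(f,f) & ~S(e,e))) & ~(exists c. S(c,c)))
Move each ¬ inward, flipping quantifiers it crosses:
  (exists d. exists g. (S(d,d) & S(g,g))) | (forall f. forall e. (~S(f,f) | S(e,e))) | (exists c. S(c,c))
Pull the quantifiers to the front (each side's bound variable is not free in the other side):
  exists d. exists g. forall f. forall e. exists c. (S(d,d) & S(g,g) | ~S(f,f) | S(e,e) | S(c,c))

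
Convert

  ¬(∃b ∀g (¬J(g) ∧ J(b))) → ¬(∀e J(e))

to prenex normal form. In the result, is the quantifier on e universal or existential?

existential

First replace A → B with ¬A ∨ B.
  ¬¬(∃b ∀g (¬J(g) ∧ J(b))) ∨ ¬(∀e J(e))
Drive negations inward (¬∀x A ≡ ∃x ¬A, ¬∃x A ≡ ∀x ¬A, De Morgan for ∧/∨):
  (∃b ∀g (¬J(g) ∧ J(b))) ∨ (∃e ¬J(e))
All bound variables are already distinct, so no renaming is needed.
Pull the quantifiers to the front (each side's bound variable is not free in the other side):
  ∃b ∀g ∃e (¬J(g) ∧ J(b) ∨ ¬J(e))
The quantifier ∀e sits under an odd number of negations (counting the antecedent side of each →), so it flips to ∃e.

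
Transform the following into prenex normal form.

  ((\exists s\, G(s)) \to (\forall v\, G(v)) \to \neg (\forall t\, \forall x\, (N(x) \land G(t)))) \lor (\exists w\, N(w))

First replace A → B with ¬A ∨ B.
  \neg (\exists s\, G(s)) \lor \neg (\forall v\, G(v)) \lor \neg (\forall t\, \forall x\, (N(x) \land G(t))) \lor (\exists w\, N(w))
Move each ¬ inward, flipping quantifiers it crosses:
  (\forall s\, \neg G(s)) \lor (\exists v\, \neg G(v)) \lor (\exists t\, \exists x\, (\neg N(x) \lor \neg G(t))) \lor (\exists w\, N(w))
All bound variables are already distinct, so no renaming is needed.
Finally move all quantifiers to the prefix:
  \forall s\, \exists v\, \exists t\, \exists x\, \exists w\, (\neg G(s) \lor \neg G(v) \lor \neg N(x) \lor \neg G(t) \lor N(w))

\forall s\, \exists v\, \exists t\, \exists x\, \exists w\, (\neg G(s) \lor \neg G(v) \lor \neg N(x) \lor \neg G(t) \lor N(w))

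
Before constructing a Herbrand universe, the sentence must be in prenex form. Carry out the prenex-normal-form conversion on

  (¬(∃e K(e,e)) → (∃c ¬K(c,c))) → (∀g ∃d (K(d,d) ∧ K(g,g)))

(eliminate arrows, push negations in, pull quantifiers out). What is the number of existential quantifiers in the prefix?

1

Rewrite implications/biconditionals: A → B as ¬A ∨ B.
  ¬(¬¬(∃e K(e,e)) ∨ (∃c ¬K(c,c))) ∨ (∀g ∃d (K(d,d) ∧ K(g,g)))
Drive negations inward (¬∀x A ≡ ∃x ¬A, ¬∃x A ≡ ∀x ¬A, De Morgan for ∧/∨):
  (∀e ¬K(e,e)) ∧ (∀c K(c,c)) ∨ (∀g ∃d (K(d,d) ∧ K(g,g)))
Finally move all quantifiers to the prefix:
  ∀e ∀c ∀g ∃d (¬K(e,e) ∧ K(c,c) ∨ K(d,d) ∧ K(g,g))
The prefix is ∀e ∀c ∀g ∃d: 3 universal, 1 existential.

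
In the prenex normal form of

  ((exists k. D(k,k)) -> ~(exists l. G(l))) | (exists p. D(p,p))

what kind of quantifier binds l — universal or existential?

universal

Rewrite implications/biconditionals: A → B as ¬A ∨ B.
  ~(exists k. D(k,k)) | ~(exists l. G(l)) | (exists p. D(p,p))
Push ¬ through the quantifiers and connectives to reach negation normal form:
  (forall k. ~D(k,k)) | (forall l. ~G(l)) | (exists p. D(p,p))
All bound variables are already distinct, so no renaming is needed.
Extract every quantifier outward, since the variables are now distinct and don't occur free across branches:
  forall k. forall l. exists p. (~D(k,k) | ~G(l) | D(p,p))
The quantifier exists l sits under an odd number of negations (counting the antecedent side of each →), so it flips to forall l.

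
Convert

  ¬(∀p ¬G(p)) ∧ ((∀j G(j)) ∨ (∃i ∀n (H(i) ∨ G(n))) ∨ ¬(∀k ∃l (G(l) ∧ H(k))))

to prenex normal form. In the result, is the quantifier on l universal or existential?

universal

Push ¬ through the quantifiers and connectives to reach negation normal form:
  (∃p G(p)) ∧ ((∀j G(j)) ∨ (∃i ∀n (H(i) ∨ G(n))) ∨ (∃k ∀l (¬G(l) ∨ ¬H(k))))
All bound variables are already distinct, so no renaming is needed.
Finally move all quantifiers to the prefix:
  ∃p ∀j ∃i ∀n ∃k ∀l (G(p) ∧ (G(j) ∨ H(i) ∨ G(n) ∨ ¬G(l) ∨ ¬H(k)))
The quantifier ∃l sits under an odd number of negations, so it flips to ∀l.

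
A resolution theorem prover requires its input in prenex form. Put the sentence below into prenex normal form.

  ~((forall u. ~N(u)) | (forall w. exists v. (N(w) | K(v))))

Push ¬ through the quantifiers and connectives to reach negation normal form:
  (exists u. N(u)) & (exists w. forall v. (~N(w) & ~K(v)))
Pull the quantifiers to the front (each side's bound variable is not free in the other side):
  exists u. exists w. forall v. (N(u) & ~N(w) & ~K(v))

exists u. exists w. forall v. (N(u) & ~N(w) & ~K(v))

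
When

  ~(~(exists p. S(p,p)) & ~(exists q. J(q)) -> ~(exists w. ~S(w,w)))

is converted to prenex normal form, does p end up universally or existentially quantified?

universal

First replace A → B with ¬A ∨ B.
  ~(~(~(exists p. S(p,p)) & ~(exists q. J(q))) | ~(exists w. ~S(w,w)))
Push ¬ through the quantifiers and connectives to reach negation normal form:
  (forall p. ~S(p,p)) & (forall q. ~J(q)) & (exists w. ~S(w,w))
All bound variables are already distinct, so no renaming is needed.
Pull the quantifiers to the front (each side's bound variable is not free in the other side):
  forall p. forall q. exists w. (~S(p,p) & ~J(q) & ~S(w,w))
The quantifier exists p sits under an odd number of negations (counting the antecedent side of each →), so it flips to forall p.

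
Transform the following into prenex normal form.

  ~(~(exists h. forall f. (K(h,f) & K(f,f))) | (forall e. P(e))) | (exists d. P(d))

exists h. forall f. exists e. exists d. (K(h,f) & K(f,f) & ~P(e) | P(d))

Push ¬ through the quantifiers and connectives to reach negation normal form:
  (exists h. forall f. (K(h,f) & K(f,f))) & (exists e. ~P(e)) | (exists d. P(d))
Pull the quantifiers to the front (each side's bound variable is not free in the other side):
  exists h. forall f. exists e. exists d. (K(h,f) & K(f,f) & ~P(e) | P(d))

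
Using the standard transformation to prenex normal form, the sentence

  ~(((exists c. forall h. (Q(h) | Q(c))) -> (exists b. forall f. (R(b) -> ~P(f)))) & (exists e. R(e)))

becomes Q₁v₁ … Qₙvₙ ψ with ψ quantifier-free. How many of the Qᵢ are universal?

Eliminate → and ↔ using ¬ and ∨.
  ~((~(exists c. forall h. (Q(h) | Q(c))) | (exists b. forall f. (~R(b) | ~P(f)))) & (exists e. R(e)))
Move each ¬ inward, flipping quantifiers it crosses:
  (exists c. forall h. (Q(h) | Q(c))) & (forall b. exists f. (R(b) & P(f))) | (forall e. ~R(e))
Extract every quantifier outward, since the variables are now distinct and don't occur free across branches:
  exists c. forall h. forall b. exists f. forall e. ((Q(h) | Q(c)) & R(b) & P(f) | ~R(e))
The prefix is exists c forall h forall b exists f forall e: 3 universal, 2 existential.

3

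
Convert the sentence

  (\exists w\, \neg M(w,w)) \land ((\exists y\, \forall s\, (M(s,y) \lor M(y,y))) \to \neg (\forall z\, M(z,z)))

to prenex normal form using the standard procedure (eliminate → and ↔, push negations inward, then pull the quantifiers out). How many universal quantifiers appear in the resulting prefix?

1

Eliminate → and ↔ using ¬ and ∨.
  (\exists w\, \neg M(w,w)) \land (\neg (\exists y\, \forall s\, (M(s,y) \lor M(y,y))) \lor \neg (\forall z\, M(z,z)))
Push ¬ through the quantifiers and connectives to reach negation normal form:
  (\exists w\, \neg M(w,w)) \land ((\forall y\, \exists s\, (\neg M(s,y) \land \neg M(y,y))) \lor (\exists z\, \neg M(z,z)))
All bound variables are already distinct, so no renaming is needed.
Pull the quantifiers to the front (each side's bound variable is not free in the other side):
  \exists w\, \forall y\, \exists s\, \exists z\, (\neg M(w,w) \land (\neg M(s,y) \land \neg M(y,y) \lor \neg M(z,z)))
The prefix is \exists w \forall y \exists s \exists z: 1 universal, 3 existential.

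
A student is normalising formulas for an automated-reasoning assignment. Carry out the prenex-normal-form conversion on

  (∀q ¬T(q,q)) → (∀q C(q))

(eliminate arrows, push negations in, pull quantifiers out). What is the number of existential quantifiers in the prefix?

First replace A → B with ¬A ∨ B.
  ¬(∀q ¬T(q,q)) ∨ (∀q C(q))
Push ¬ through the quantifiers and connectives to reach negation normal form:
  (∃q T(q,q)) ∨ (∀q C(q))
Standardize variables apart so no two quantifiers bind the same name: q↦u1.
  (∃q T(q,q)) ∨ (∀u1 C(u1))
Finally move all quantifiers to the prefix:
  ∃q ∀u1 (T(q,q) ∨ C(u1))
The prefix is ∃q ∀u1: 1 universal, 1 existential.

1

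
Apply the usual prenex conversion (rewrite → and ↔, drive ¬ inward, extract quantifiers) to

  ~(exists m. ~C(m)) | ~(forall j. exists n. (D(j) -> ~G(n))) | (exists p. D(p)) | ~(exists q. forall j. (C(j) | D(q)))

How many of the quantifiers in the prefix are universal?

3

Eliminate → and ↔ using ¬ and ∨.
  ~(exists m. ~C(m)) | ~(forall j. exists n. (~D(j) | ~G(n))) | (exists p. D(p)) | ~(exists q. forall j. (C(j) | D(q)))
Drive negations inward (¬∀x A ≡ ∃x ¬A, ¬∃x A ≡ ∀x ¬A, De Morgan for ∧/∨):
  (forall m. C(m)) | (exists j. forall n. (D(j) & G(n))) | (exists p. D(p)) | (forall q. exists j. (~C(j) & ~D(q)))
Give each quantifier a distinct variable: j↦u.
  (forall m. C(m)) | (exists j. forall n. (D(j) & G(n))) | (exists p. D(p)) | (forall q. exists u. (~C(u) & ~D(q)))
Extract every quantifier outward, since the variables are now distinct and don't occur free across branches:
  forall m. exists j. forall n. exists p. forall q. exists u. (C(m) | D(j) & G(n) | D(p) | ~C(u) & ~D(q))
The prefix is forall m exists j forall n exists p forall q exists u: 3 universal, 3 existential.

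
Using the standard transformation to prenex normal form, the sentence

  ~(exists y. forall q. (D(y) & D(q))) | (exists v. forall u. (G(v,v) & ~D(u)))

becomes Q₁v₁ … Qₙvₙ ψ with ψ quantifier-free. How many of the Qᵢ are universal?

2

Move each ¬ inward, flipping quantifiers it crosses:
  (forall y. exists q. (~D(y) | ~D(q))) | (exists v. forall u. (G(v,v) & ~D(u)))
All bound variables are already distinct, so no renaming is needed.
Extract every quantifier outward, since the variables are now distinct and don't occur free across branches:
  forall y. exists q. exists v. forall u. (~D(y) | ~D(q) | G(v,v) & ~D(u))
The prefix is forall y exists q exists v forall u: 2 universal, 2 existential.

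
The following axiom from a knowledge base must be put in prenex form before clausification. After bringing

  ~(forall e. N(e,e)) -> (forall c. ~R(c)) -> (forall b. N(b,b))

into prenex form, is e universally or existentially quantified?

First replace A → B with ¬A ∨ B.
  ~~(forall e. N(e,e)) | ~(forall c. ~R(c)) | (forall b. N(b,b))
Move each ¬ inward, flipping quantifiers it crosses:
  (forall e. N(e,e)) | (exists c. R(c)) | (forall b. N(b,b))
Pull the quantifiers to the front (each side's bound variable is not free in the other side):
  forall e. exists c. forall b. (N(e,e) | R(c) | N(b,b))
The quantifier forall e sits under an even number of negations (counting the antecedent side of each →), so it remains universal.

universal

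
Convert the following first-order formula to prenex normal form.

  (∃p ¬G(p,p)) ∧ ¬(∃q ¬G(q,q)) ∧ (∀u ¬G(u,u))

∃p ∀q ∀u (¬G(p,p) ∧ G(q,q) ∧ ¬G(u,u))

Push ¬ through the quantifiers and connectives to reach negation normal form:
  (∃p ¬G(p,p)) ∧ (∀q G(q,q)) ∧ (∀u ¬G(u,u))
All bound variables are already distinct, so no renaming is needed.
Finally move all quantifiers to the prefix:
  ∃p ∀q ∀u (¬G(p,p) ∧ G(q,q) ∧ ¬G(u,u))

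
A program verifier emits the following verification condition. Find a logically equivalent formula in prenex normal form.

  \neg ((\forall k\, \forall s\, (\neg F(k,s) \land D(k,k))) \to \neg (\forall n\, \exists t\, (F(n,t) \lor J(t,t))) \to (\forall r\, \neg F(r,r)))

\forall k\, \forall s\, \exists n\, \forall t\, \exists r\, (\neg F(k,s) \land D(k,k) \land \neg F(n,t) \land \neg J(t,t) \land F(r,r))

Eliminate → and ↔ using ¬ and ∨.
  \neg (\neg (\forall k\, \forall s\, (\neg F(k,s) \land D(k,k))) \lor \neg \neg (\forall n\, \exists t\, (F(n,t) \lor J(t,t))) \lor (\forall r\, \neg F(r,r)))
Push ¬ through the quantifiers and connectives to reach negation normal form:
  (\forall k\, \forall s\, (\neg F(k,s) \land D(k,k))) \land (\exists n\, \forall t\, (\neg F(n,t) \land \neg J(t,t))) \land (\exists r\, F(r,r))
All bound variables are already distinct, so no renaming is needed.
Finally move all quantifiers to the prefix:
  \forall k\, \forall s\, \exists n\, \forall t\, \exists r\, (\neg F(k,s) \land D(k,k) \land \neg F(n,t) \land \neg J(t,t) \land F(r,r))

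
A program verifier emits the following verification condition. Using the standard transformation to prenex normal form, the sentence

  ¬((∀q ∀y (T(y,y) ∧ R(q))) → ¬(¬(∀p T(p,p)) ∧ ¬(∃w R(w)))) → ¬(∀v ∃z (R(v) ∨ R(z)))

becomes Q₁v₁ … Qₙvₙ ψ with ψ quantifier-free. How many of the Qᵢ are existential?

First replace A → B with ¬A ∨ B.
  ¬¬(¬(∀q ∀y (T(y,y) ∧ R(q))) ∨ ¬(¬(∀p T(p,p)) ∧ ¬(∃w R(w)))) ∨ ¬(∀v ∃z (R(v) ∨ R(z)))
Push ¬ through the quantifiers and connectives to reach negation normal form:
  (∃q ∃y (¬T(y,y) ∨ ¬R(q))) ∨ (∀p T(p,p)) ∨ (∃w R(w)) ∨ (∃v ∀z (¬R(v) ∧ ¬R(z)))
Pull the quantifiers to the front (each side's bound variable is not free in the other side):
  ∃q ∃y ∀p ∃w ∃v ∀z (¬T(y,y) ∨ ¬R(q) ∨ T(p,p) ∨ R(w) ∨ ¬R(v) ∧ ¬R(z))
The prefix is ∃q ∃y ∀p ∃w ∃v ∀z: 2 universal, 4 existential.

4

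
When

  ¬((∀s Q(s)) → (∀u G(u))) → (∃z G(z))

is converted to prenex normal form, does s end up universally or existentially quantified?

existential

First replace A → B with ¬A ∨ B.
  ¬¬(¬(∀s Q(s)) ∨ (∀u G(u))) ∨ (∃z G(z))
Move each ¬ inward, flipping quantifiers it crosses:
  (∃s ¬Q(s)) ∨ (∀u G(u)) ∨ (∃z G(z))
All bound variables are already distinct, so no renaming is needed.
Extract every quantifier outward, since the variables are now distinct and don't occur free across branches:
  ∃s ∀u ∃z (¬Q(s) ∨ G(u) ∨ G(z))
The quantifier ∀s sits under an odd number of negations (counting the antecedent side of each →), so it flips to ∃s.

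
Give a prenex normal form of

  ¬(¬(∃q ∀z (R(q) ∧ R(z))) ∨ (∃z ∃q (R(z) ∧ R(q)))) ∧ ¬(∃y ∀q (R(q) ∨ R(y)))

Drive negations inward (¬∀x A ≡ ∃x ¬A, ¬∃x A ≡ ∀x ¬A, De Morgan for ∧/∨):
  (∃q ∀z (R(q) ∧ R(z))) ∧ (∀z ∀q (¬R(z) ∨ ¬R(q))) ∧ (∀y ∃q (¬R(q) ∧ ¬R(y)))
Standardize variables apart so no two quantifiers bind the same name: z↦v1, q↦c, q↦w1.
  (∃q ∀z (R(q) ∧ R(z))) ∧ (∀v1 ∀c (¬R(v1) ∨ ¬R(c))) ∧ (∀y ∃w1 (¬R(w1) ∧ ¬R(y)))
Finally move all quantifiers to the prefix:
  ∃q ∀z ∀v1 ∀c ∀y ∃w1 (R(q) ∧ R(z) ∧ (¬R(v1) ∨ ¬R(c)) ∧ ¬R(w1) ∧ ¬R(y))

∃q ∀z ∀v1 ∀c ∀y ∃w1 (R(q) ∧ R(z) ∧ (¬R(v1) ∨ ¬R(c)) ∧ ¬R(w1) ∧ ¬R(y))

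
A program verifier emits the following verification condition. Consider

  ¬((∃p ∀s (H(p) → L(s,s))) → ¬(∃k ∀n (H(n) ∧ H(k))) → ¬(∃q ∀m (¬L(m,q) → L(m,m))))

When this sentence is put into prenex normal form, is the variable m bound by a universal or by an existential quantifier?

Eliminate → and ↔ using ¬ and ∨.
  ¬(¬(∃p ∀s (¬H(p) ∨ L(s,s))) ∨ ¬¬(∃k ∀n (H(n) ∧ H(k))) ∨ ¬(∃q ∀m (¬¬L(m,q) ∨ L(m,m))))
Push ¬ through the quantifiers and connectives to reach negation normal form:
  (∃p ∀s (¬H(p) ∨ L(s,s))) ∧ (∀k ∃n (¬H(n) ∨ ¬H(k))) ∧ (∃q ∀m (L(m,q) ∨ L(m,m)))
Finally move all quantifiers to the prefix:
  ∃p ∀s ∀k ∃n ∃q ∀m ((¬H(p) ∨ L(s,s)) ∧ (¬H(n) ∨ ¬H(k)) ∧ (L(m,q) ∨ L(m,m)))
The quantifier ∀m sits under an even number of negations (counting the antecedent side of each →), so it remains universal.

universal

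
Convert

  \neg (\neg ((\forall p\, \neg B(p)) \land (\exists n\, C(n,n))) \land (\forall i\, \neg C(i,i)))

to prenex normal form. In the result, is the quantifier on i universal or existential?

Push ¬ through the quantifiers and connectives to reach negation normal form:
  (\forall p\, \neg B(p)) \land (\exists n\, C(n,n)) \lor (\exists i\, C(i,i))
Pull the quantifiers to the front (each side's bound variable is not free in the other side):
  \forall p\, \exists n\, \exists i\, (\neg B(p) \land C(n,n) \lor C(i,i))
The quantifier \forall i sits under an odd number of negations, so it flips to \exists i.

existential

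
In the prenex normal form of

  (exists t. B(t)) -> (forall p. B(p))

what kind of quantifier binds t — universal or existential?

universal

First replace A → B with ¬A ∨ B.
  ~(exists t. B(t)) | (forall p. B(p))
Move each ¬ inward, flipping quantifiers it crosses:
  (forall t. ~B(t)) | (forall p. B(p))
All bound variables are already distinct, so no renaming is needed.
Pull the quantifiers to the front (each side's bound variable is not free in the other side):
  forall t. forall p. (~B(t) | B(p))
The quantifier exists t sits under an odd number of negations (counting the antecedent side of each →), so it flips to forall t.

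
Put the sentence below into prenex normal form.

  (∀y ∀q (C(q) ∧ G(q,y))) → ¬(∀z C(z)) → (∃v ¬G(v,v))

Rewrite implications/biconditionals: A → B as ¬A ∨ B.
  ¬(∀y ∀q (C(q) ∧ G(q,y))) ∨ ¬¬(∀z C(z)) ∨ (∃v ¬G(v,v))
Move each ¬ inward, flipping quantifiers it crosses:
  (∃y ∃q (¬C(q) ∨ ¬G(q,y))) ∨ (∀z C(z)) ∨ (∃v ¬G(v,v))
All bound variables are already distinct, so no renaming is needed.
Finally move all quantifiers to the prefix:
  ∃y ∃q ∀z ∃v (¬C(q) ∨ ¬G(q,y) ∨ C(z) ∨ ¬G(v,v))

∃y ∃q ∀z ∃v (¬C(q) ∨ ¬G(q,y) ∨ C(z) ∨ ¬G(v,v))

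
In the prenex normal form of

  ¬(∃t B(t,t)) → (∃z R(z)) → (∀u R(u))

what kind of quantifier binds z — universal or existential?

First replace A → B with ¬A ∨ B.
  ¬¬(∃t B(t,t)) ∨ ¬(∃z R(z)) ∨ (∀u R(u))
Push ¬ through the quantifiers and connectives to reach negation normal form:
  (∃t B(t,t)) ∨ (∀z ¬R(z)) ∨ (∀u R(u))
All bound variables are already distinct, so no renaming is needed.
Finally move all quantifiers to the prefix:
  ∃t ∀z ∀u (B(t,t) ∨ ¬R(z) ∨ R(u))
The quantifier ∃z sits under an odd number of negations (counting the antecedent side of each →), so it flips to ∀z.

universal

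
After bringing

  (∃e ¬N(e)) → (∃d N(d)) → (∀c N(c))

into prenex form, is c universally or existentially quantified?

universal

Eliminate → and ↔ using ¬ and ∨.
  ¬(∃e ¬N(e)) ∨ ¬(∃d N(d)) ∨ (∀c N(c))
Drive negations inward (¬∀x A ≡ ∃x ¬A, ¬∃x A ≡ ∀x ¬A, De Morgan for ∧/∨):
  (∀e N(e)) ∨ (∀d ¬N(d)) ∨ (∀c N(c))
All bound variables are already distinct, so no renaming is needed.
Finally move all quantifiers to the prefix:
  ∀e ∀d ∀c (N(e) ∨ ¬N(d) ∨ N(c))
The quantifier ∀c sits under an even number of negations (counting the antecedent side of each →), so it remains universal.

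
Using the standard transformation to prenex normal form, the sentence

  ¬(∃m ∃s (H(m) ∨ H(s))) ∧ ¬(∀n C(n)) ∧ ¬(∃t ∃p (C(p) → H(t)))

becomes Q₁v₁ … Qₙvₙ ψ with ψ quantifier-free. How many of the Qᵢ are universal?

First replace A → B with ¬A ∨ B.
  ¬(∃m ∃s (H(m) ∨ H(s))) ∧ ¬(∀n C(n)) ∧ ¬(∃t ∃p (¬C(p) ∨ H(t)))
Push ¬ through the quantifiers and connectives to reach negation normal form:
  (∀m ∀s (¬H(m) ∧ ¬H(s))) ∧ (∃n ¬C(n)) ∧ (∀t ∀p (C(p) ∧ ¬H(t)))
Extract every quantifier outward, since the variables are now distinct and don't occur free across branches:
  ∀m ∀s ∃n ∀t ∀p (¬H(m) ∧ ¬H(s) ∧ ¬C(n) ∧ C(p) ∧ ¬H(t))
The prefix is ∀m ∀s ∃n ∀t ∀p: 4 universal, 1 existential.

4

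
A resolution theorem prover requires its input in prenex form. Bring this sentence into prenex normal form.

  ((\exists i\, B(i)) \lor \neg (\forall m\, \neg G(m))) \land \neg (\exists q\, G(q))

Drive negations inward (¬∀x A ≡ ∃x ¬A, ¬∃x A ≡ ∀x ¬A, De Morgan for ∧/∨):
  ((\exists i\, B(i)) \lor (\exists m\, G(m))) \land (\forall q\, \neg G(q))
All bound variables are already distinct, so no renaming is needed.
Finally move all quantifiers to the prefix:
  \exists i\, \exists m\, \forall q\, ((B(i) \lor G(m)) \land \neg G(q))

\exists i\, \exists m\, \forall q\, ((B(i) \lor G(m)) \land \neg G(q))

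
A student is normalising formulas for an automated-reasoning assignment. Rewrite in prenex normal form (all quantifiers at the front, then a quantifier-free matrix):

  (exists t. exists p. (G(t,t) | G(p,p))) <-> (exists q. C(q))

forall t. forall p. exists q. forall u. exists v. exists x. ((~G(t,t) & ~G(p,p) | C(q)) & (~C(u) | G(v,v) | G(x,x)))

Eliminate → and ↔ using ¬ and ∨; A ↔ B as (¬A ∨ B) ∧ (¬B ∨ A).
  (~(exists t. exists p. (G(t,t) | G(p,p))) | (exists q. C(q))) & (~(exists q. C(q)) | (exists t. exists p. (G(t,t) | G(p,p))))
Drive negations inward (¬∀x A ≡ ∃x ¬A, ¬∃x A ≡ ∀x ¬A, De Morgan for ∧/∨):
  ((forall t. forall p. (~G(t,t) & ~G(p,p))) | (exists q. C(q))) & ((forall q. ~C(q)) | (exists t. exists p. (G(t,t) | G(p,p))))
Standardize variables apart so no two quantifiers bind the same name: q↦u, t↦v, p↦x.
  ((forall t. forall p. (~G(t,t) & ~G(p,p))) | (exists q. C(q))) & ((forall u. ~C(u)) | (exists v. exists x. (G(v,v) | G(x,x))))
Extract every quantifier outward, since the variables are now distinct and don't occur free across branches:
  forall t. forall p. exists q. forall u. exists v. exists x. ((~G(t,t) & ~G(p,p) | C(q)) & (~C(u) | G(v,v) | G(x,x)))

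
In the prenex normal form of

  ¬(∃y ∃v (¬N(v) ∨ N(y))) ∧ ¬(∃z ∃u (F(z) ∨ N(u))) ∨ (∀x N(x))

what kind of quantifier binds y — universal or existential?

Push ¬ through the quantifiers and connectives to reach negation normal form:
  (∀y ∀v (N(v) ∧ ¬N(y))) ∧ (∀z ∀u (¬F(z) ∧ ¬N(u))) ∨ (∀x N(x))
All bound variables are already distinct, so no renaming is needed.
Finally move all quantifiers to the prefix:
  ∀y ∀v ∀z ∀u ∀x (N(v) ∧ ¬N(y) ∧ ¬F(z) ∧ ¬N(u) ∨ N(x))
The quantifier ∃y sits under an odd number of negations, so it flips to ∀y.

universal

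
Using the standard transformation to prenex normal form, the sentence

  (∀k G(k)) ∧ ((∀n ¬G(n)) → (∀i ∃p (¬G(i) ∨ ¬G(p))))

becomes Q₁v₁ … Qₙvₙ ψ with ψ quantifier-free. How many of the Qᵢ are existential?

First replace A → B with ¬A ∨ B.
  (∀k G(k)) ∧ (¬(∀n ¬G(n)) ∨ (∀i ∃p (¬G(i) ∨ ¬G(p))))
Move each ¬ inward, flipping quantifiers it crosses:
  (∀k G(k)) ∧ ((∃n G(n)) ∨ (∀i ∃p (¬G(i) ∨ ¬G(p))))
All bound variables are already distinct, so no renaming is needed.
Extract every quantifier outward, since the variables are now distinct and don't occur free across branches:
  ∀k ∃n ∀i ∃p (G(k) ∧ (G(n) ∨ ¬G(i) ∨ ¬G(p)))
The prefix is ∀k ∃n ∀i ∃p: 2 universal, 2 existential.

2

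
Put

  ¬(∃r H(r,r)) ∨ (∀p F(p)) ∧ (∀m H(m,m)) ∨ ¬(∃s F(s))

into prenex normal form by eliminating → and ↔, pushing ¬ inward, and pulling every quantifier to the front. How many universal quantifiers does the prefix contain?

Drive negations inward (¬∀x A ≡ ∃x ¬A, ¬∃x A ≡ ∀x ¬A, De Morgan for ∧/∨):
  (∀r ¬H(r,r)) ∨ (∀p F(p)) ∧ (∀m H(m,m)) ∨ (∀s ¬F(s))
Finally move all quantifiers to the prefix:
  ∀r ∀p ∀m ∀s (¬H(r,r) ∨ F(p) ∧ H(m,m) ∨ ¬F(s))
The prefix is ∀r ∀p ∀m ∀s: 4 universal, 0 existential.

4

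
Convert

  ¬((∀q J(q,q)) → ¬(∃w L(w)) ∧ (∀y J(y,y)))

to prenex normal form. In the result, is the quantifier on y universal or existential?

Rewrite implications/biconditionals: A → B as ¬A ∨ B.
  ¬(¬(∀q J(q,q)) ∨ ¬(∃w L(w)) ∧ (∀y J(y,y)))
Move each ¬ inward, flipping quantifiers it crosses:
  (∀q J(q,q)) ∧ ((∃w L(w)) ∨ (∃y ¬J(y,y)))
Extract every quantifier outward, since the variables are now distinct and don't occur free across branches:
  ∀q ∃w ∃y (J(q,q) ∧ (L(w) ∨ ¬J(y,y)))
The quantifier ∀y sits under an odd number of negations (counting the antecedent side of each →), so it flips to ∃y.

existential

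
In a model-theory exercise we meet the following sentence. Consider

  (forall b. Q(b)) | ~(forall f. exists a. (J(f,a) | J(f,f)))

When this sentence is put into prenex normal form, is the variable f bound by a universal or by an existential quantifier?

Move each ¬ inward, flipping quantifiers it crosses:
  (forall b. Q(b)) | (exists f. forall a. (~J(f,a) & ~J(f,f)))
All bound variables are already distinct, so no renaming is needed.
Extract every quantifier outward, since the variables are now distinct and don't occur free across branches:
  forall b. exists f. forall a. (Q(b) | ~J(f,a) & ~J(f,f))
The quantifier forall f sits under an odd number of negations, so it flips to exists f.

existential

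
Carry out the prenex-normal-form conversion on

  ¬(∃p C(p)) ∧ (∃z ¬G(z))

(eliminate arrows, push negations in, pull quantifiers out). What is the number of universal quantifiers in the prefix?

1

Move each ¬ inward, flipping quantifiers it crosses:
  (∀p ¬C(p)) ∧ (∃z ¬G(z))
Extract every quantifier outward, since the variables are now distinct and don't occur free across branches:
  ∀p ∃z (¬C(p) ∧ ¬G(z))
The prefix is ∀p ∃z: 1 universal, 1 existential.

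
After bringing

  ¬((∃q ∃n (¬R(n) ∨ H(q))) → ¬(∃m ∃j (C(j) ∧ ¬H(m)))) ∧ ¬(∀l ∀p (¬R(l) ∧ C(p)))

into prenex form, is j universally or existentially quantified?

existential

Eliminate → and ↔ using ¬ and ∨.
  ¬(¬(∃q ∃n (¬R(n) ∨ H(q))) ∨ ¬(∃m ∃j (C(j) ∧ ¬H(m)))) ∧ ¬(∀l ∀p (¬R(l) ∧ C(p)))
Drive negations inward (¬∀x A ≡ ∃x ¬A, ¬∃x A ≡ ∀x ¬A, De Morgan for ∧/∨):
  (∃q ∃n (¬R(n) ∨ H(q))) ∧ (∃m ∃j (C(j) ∧ ¬H(m))) ∧ (∃l ∃p (R(l) ∨ ¬C(p)))
All bound variables are already distinct, so no renaming is needed.
Pull the quantifiers to the front (each side's bound variable is not free in the other side):
  ∃q ∃n ∃m ∃j ∃l ∃p ((¬R(n) ∨ H(q)) ∧ C(j) ∧ ¬H(m) ∧ (R(l) ∨ ¬C(p)))
The quantifier ∃j sits under an even number of negations (counting the antecedent side of each →), so it remains existential.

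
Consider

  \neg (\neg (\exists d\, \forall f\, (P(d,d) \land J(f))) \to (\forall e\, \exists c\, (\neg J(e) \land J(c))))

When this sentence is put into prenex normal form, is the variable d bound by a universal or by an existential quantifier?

universal

Eliminate → and ↔ using ¬ and ∨.
  \neg (\neg \neg (\exists d\, \forall f\, (P(d,d) \land J(f))) \lor (\forall e\, \exists c\, (\neg J(e) \land J(c))))
Push ¬ through the quantifiers and connectives to reach negation normal form:
  (\forall d\, \exists f\, (\neg P(d,d) \lor \neg J(f))) \land (\exists e\, \forall c\, (J(e) \lor \neg J(c)))
All bound variables are already distinct, so no renaming is needed.
Pull the quantifiers to the front (each side's bound variable is not free in the other side):
  \forall d\, \exists f\, \exists e\, \forall c\, ((\neg P(d,d) \lor \neg J(f)) \land (J(e) \lor \neg J(c)))
The quantifier \exists d sits under an odd number of negations (counting the antecedent side of each →), so it flips to \forall d.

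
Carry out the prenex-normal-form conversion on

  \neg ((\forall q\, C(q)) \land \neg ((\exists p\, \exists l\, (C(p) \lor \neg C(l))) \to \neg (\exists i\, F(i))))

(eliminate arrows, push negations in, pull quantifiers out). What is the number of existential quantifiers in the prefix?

1

First replace A → B with ¬A ∨ B.
  \neg ((\forall q\, C(q)) \land \neg (\neg (\exists p\, \exists l\, (C(p) \lor \neg C(l))) \lor \neg (\exists i\, F(i))))
Drive negations inward (¬∀x A ≡ ∃x ¬A, ¬∃x A ≡ ∀x ¬A, De Morgan for ∧/∨):
  (\exists q\, \neg C(q)) \lor (\forall p\, \forall l\, (\neg C(p) \land C(l))) \lor (\forall i\, \neg F(i))
All bound variables are already distinct, so no renaming is needed.
Pull the quantifiers to the front (each side's bound variable is not free in the other side):
  \exists q\, \forall p\, \forall l\, \forall i\, (\neg C(q) \lor \neg C(p) \land C(l) \lor \neg F(i))
The prefix is \exists q \forall p \forall l \forall i: 3 universal, 1 existential.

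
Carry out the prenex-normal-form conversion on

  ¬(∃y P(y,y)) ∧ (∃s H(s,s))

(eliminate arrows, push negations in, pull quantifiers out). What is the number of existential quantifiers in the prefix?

1

Push ¬ through the quantifiers and connectives to reach negation normal form:
  (∀y ¬P(y,y)) ∧ (∃s H(s,s))
All bound variables are already distinct, so no renaming is needed.
Extract every quantifier outward, since the variables are now distinct and don't occur free across branches:
  ∀y ∃s (¬P(y,y) ∧ H(s,s))
The prefix is ∀y ∃s: 1 universal, 1 existential.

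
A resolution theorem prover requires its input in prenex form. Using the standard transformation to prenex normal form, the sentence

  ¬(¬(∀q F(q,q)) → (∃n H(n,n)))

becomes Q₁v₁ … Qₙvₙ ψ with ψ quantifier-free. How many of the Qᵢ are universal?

Rewrite implications/biconditionals: A → B as ¬A ∨ B.
  ¬(¬¬(∀q F(q,q)) ∨ (∃n H(n,n)))
Move each ¬ inward, flipping quantifiers it crosses:
  (∃q ¬F(q,q)) ∧ (∀n ¬H(n,n))
Pull the quantifiers to the front (each side's bound variable is not free in the other side):
  ∃q ∀n (¬F(q,q) ∧ ¬H(n,n))
The prefix is ∃q ∀n: 1 universal, 1 existential.

1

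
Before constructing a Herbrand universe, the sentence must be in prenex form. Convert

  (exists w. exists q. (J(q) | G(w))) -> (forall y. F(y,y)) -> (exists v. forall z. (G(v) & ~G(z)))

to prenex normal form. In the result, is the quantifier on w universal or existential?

universal

Rewrite implications/biconditionals: A → B as ¬A ∨ B.
  ~(exists w. exists q. (J(q) | G(w))) | ~(forall y. F(y,y)) | (exists v. forall z. (G(v) & ~G(z)))
Push ¬ through the quantifiers and connectives to reach negation normal form:
  (forall w. forall q. (~J(q) & ~G(w))) | (exists y. ~F(y,y)) | (exists v. forall z. (G(v) & ~G(z)))
Finally move all quantifiers to the prefix:
  forall w. forall q. exists y. exists v. forall z. (~J(q) & ~G(w) | ~F(y,y) | G(v) & ~G(z))
The quantifier exists w sits under an odd number of negations (counting the antecedent side of each →), so it flips to forall w.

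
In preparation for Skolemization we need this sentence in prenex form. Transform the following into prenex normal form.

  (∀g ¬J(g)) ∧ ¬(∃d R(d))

∀g ∀d (¬J(g) ∧ ¬R(d))

Drive negations inward (¬∀x A ≡ ∃x ¬A, ¬∃x A ≡ ∀x ¬A, De Morgan for ∧/∨):
  (∀g ¬J(g)) ∧ (∀d ¬R(d))
All bound variables are already distinct, so no renaming is needed.
Finally move all quantifiers to the prefix:
  ∀g ∀d (¬J(g) ∧ ¬R(d))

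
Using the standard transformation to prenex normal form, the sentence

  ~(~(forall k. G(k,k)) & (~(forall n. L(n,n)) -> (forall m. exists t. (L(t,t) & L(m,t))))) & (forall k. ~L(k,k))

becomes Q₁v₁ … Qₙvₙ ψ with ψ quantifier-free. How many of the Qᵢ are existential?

First replace A → B with ¬A ∨ B.
  ~(~(forall k. G(k,k)) & (~~(forall n. L(n,n)) | (forall m. exists t. (L(t,t) & L(m,t))))) & (forall k. ~L(k,k))
Push ¬ through the quantifiers and connectives to reach negation normal form:
  ((forall k. G(k,k)) | (exists n. ~L(n,n)) & (exists m. forall t. (~L(t,t) | ~L(m,t)))) & (forall k. ~L(k,k))
Give each quantifier a distinct variable: k↦z.
  ((forall k. G(k,k)) | (exists n. ~L(n,n)) & (exists m. forall t. (~L(t,t) | ~L(m,t)))) & (forall z. ~L(z,z))
Finally move all quantifiers to the prefix:
  forall k. exists n. exists m. forall t. forall z. ((G(k,k) | ~L(n,n) & (~L(t,t) | ~L(m,t))) & ~L(z,z))
The prefix is forall k exists n exists m forall t forall z: 3 universal, 2 existential.

2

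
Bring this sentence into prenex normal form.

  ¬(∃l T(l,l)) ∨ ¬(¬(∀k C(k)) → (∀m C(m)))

∀l ∃k ∃m (¬T(l,l) ∨ ¬C(k) ∧ ¬C(m))

Rewrite implications/biconditionals: A → B as ¬A ∨ B.
  ¬(∃l T(l,l)) ∨ ¬(¬¬(∀k C(k)) ∨ (∀m C(m)))
Drive negations inward (¬∀x A ≡ ∃x ¬A, ¬∃x A ≡ ∀x ¬A, De Morgan for ∧/∨):
  (∀l ¬T(l,l)) ∨ (∃k ¬C(k)) ∧ (∃m ¬C(m))
All bound variables are already distinct, so no renaming is needed.
Pull the quantifiers to the front (each side's bound variable is not free in the other side):
  ∀l ∃k ∃m (¬T(l,l) ∨ ¬C(k) ∧ ¬C(m))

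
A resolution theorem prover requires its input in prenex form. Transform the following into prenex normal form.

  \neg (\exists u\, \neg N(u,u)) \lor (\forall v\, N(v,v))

Move each ¬ inward, flipping quantifiers it crosses:
  (\forall u\, N(u,u)) \lor (\forall v\, N(v,v))
All bound variables are already distinct, so no renaming is needed.
Extract every quantifier outward, since the variables are now distinct and don't occur free across branches:
  \forall u\, \forall v\, (N(u,u) \lor N(v,v))

\forall u\, \forall v\, (N(u,u) \lor N(v,v))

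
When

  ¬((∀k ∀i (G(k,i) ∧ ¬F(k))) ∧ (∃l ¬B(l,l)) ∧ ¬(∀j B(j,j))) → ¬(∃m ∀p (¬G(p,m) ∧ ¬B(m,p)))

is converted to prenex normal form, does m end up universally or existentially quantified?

universal

First replace A → B with ¬A ∨ B.
  ¬¬((∀k ∀i (G(k,i) ∧ ¬F(k))) ∧ (∃l ¬B(l,l)) ∧ ¬(∀j B(j,j))) ∨ ¬(∃m ∀p (¬G(p,m) ∧ ¬B(m,p)))
Move each ¬ inward, flipping quantifiers it crosses:
  (∀k ∀i (G(k,i) ∧ ¬F(k))) ∧ (∃l ¬B(l,l)) ∧ (∃j ¬B(j,j)) ∨ (∀m ∃p (G(p,m) ∨ B(m,p)))
Extract every quantifier outward, since the variables are now distinct and don't occur free across branches:
  ∀k ∀i ∃l ∃j ∀m ∃p (G(k,i) ∧ ¬F(k) ∧ ¬B(l,l) ∧ ¬B(j,j) ∨ G(p,m) ∨ B(m,p))
The quantifier ∃m sits under an odd number of negations (counting the antecedent side of each →), so it flips to ∀m.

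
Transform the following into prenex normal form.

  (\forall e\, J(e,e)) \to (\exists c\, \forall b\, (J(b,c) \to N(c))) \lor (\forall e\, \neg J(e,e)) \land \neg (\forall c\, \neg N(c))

\exists e\, \exists c\, \forall b\, \forall v1\, \exists v\, (\neg J(e,e) \lor \neg J(b,c) \lor N(c) \lor \neg J(v1,v1) \land N(v))

Rewrite implications/biconditionals: A → B as ¬A ∨ B.
  \neg (\forall e\, J(e,e)) \lor (\exists c\, \forall b\, (\neg J(b,c) \lor N(c))) \lor (\forall e\, \neg J(e,e)) \land \neg (\forall c\, \neg N(c))
Move each ¬ inward, flipping quantifiers it crosses:
  (\exists e\, \neg J(e,e)) \lor (\exists c\, \forall b\, (\neg J(b,c) \lor N(c))) \lor (\forall e\, \neg J(e,e)) \land (\exists c\, N(c))
Rename bound variables to avoid capture: e↦v1, c↦v.
  (\exists e\, \neg J(e,e)) \lor (\exists c\, \forall b\, (\neg J(b,c) \lor N(c))) \lor (\forall v1\, \neg J(v1,v1)) \land (\exists v\, N(v))
Finally move all quantifiers to the prefix:
  \exists e\, \exists c\, \forall b\, \forall v1\, \exists v\, (\neg J(e,e) \lor \neg J(b,c) \lor N(c) \lor \neg J(v1,v1) \land N(v))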